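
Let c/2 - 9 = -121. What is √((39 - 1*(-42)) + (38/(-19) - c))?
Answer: √303 ≈ 17.407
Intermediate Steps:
c = -224 (c = 18 + 2*(-121) = 18 - 242 = -224)
√((39 - 1*(-42)) + (38/(-19) - c)) = √((39 - 1*(-42)) + (38/(-19) - 1*(-224))) = √((39 + 42) + (38*(-1/19) + 224)) = √(81 + (-2 + 224)) = √(81 + 222) = √303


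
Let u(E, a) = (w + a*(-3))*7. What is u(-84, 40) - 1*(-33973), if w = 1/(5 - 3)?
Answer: 66273/2 ≈ 33137.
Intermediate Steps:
w = ½ (w = 1/2 = ½ ≈ 0.50000)
u(E, a) = 7/2 - 21*a (u(E, a) = (½ + a*(-3))*7 = (½ - 3*a)*7 = 7/2 - 21*a)
u(-84, 40) - 1*(-33973) = (7/2 - 21*40) - 1*(-33973) = (7/2 - 840) + 33973 = -1673/2 + 33973 = 66273/2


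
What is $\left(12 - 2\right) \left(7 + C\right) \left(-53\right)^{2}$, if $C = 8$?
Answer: $421350$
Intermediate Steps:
$\left(12 - 2\right) \left(7 + C\right) \left(-53\right)^{2} = \left(12 - 2\right) \left(7 + 8\right) \left(-53\right)^{2} = 10 \cdot 15 \cdot 2809 = 150 \cdot 2809 = 421350$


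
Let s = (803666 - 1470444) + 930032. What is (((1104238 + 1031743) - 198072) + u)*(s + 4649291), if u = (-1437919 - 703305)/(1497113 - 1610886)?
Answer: 98466990296745195/10343 ≈ 9.5202e+12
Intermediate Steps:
s = 263254 (s = -666778 + 930032 = 263254)
u = 2141224/113773 (u = -2141224/(-113773) = -2141224*(-1/113773) = 2141224/113773 ≈ 18.820)
(((1104238 + 1031743) - 198072) + u)*(s + 4649291) = (((1104238 + 1031743) - 198072) + 2141224/113773)*(263254 + 4649291) = ((2135981 - 198072) + 2141224/113773)*4912545 = (1937909 + 2141224/113773)*4912545 = (220483861881/113773)*4912545 = 98466990296745195/10343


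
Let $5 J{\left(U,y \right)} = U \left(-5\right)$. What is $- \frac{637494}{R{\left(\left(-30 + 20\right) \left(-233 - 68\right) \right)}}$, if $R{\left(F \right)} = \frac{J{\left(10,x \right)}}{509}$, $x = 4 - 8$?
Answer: $\frac{162242223}{5} \approx 3.2448 \cdot 10^{7}$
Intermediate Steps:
$x = -4$
$J{\left(U,y \right)} = - U$ ($J{\left(U,y \right)} = \frac{U \left(-5\right)}{5} = \frac{\left(-5\right) U}{5} = - U$)
$R{\left(F \right)} = - \frac{10}{509}$ ($R{\left(F \right)} = \frac{\left(-1\right) 10}{509} = \left(-10\right) \frac{1}{509} = - \frac{10}{509}$)
$- \frac{637494}{R{\left(\left(-30 + 20\right) \left(-233 - 68\right) \right)}} = - \frac{637494}{- \frac{10}{509}} = \left(-637494\right) \left(- \frac{509}{10}\right) = \frac{162242223}{5}$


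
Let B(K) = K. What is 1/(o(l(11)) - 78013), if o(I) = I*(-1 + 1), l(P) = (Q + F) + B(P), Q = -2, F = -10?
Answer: -1/78013 ≈ -1.2818e-5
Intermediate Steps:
l(P) = -12 + P (l(P) = (-2 - 10) + P = -12 + P)
o(I) = 0 (o(I) = I*0 = 0)
1/(o(l(11)) - 78013) = 1/(0 - 78013) = 1/(-78013) = -1/78013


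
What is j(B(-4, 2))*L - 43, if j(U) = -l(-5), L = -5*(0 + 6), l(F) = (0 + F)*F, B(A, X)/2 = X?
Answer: 707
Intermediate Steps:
B(A, X) = 2*X
l(F) = F**2 (l(F) = F*F = F**2)
L = -30 (L = -5*6 = -30)
j(U) = -25 (j(U) = -1*(-5)**2 = -1*25 = -25)
j(B(-4, 2))*L - 43 = -25*(-30) - 43 = 750 - 43 = 707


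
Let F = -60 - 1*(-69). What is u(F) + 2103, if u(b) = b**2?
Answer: 2184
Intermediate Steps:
F = 9 (F = -60 + 69 = 9)
u(F) + 2103 = 9**2 + 2103 = 81 + 2103 = 2184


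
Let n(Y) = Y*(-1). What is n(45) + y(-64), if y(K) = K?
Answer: -109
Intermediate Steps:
n(Y) = -Y
n(45) + y(-64) = -1*45 - 64 = -45 - 64 = -109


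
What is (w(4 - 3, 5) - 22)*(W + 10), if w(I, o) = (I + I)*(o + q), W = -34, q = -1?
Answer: 336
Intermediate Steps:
w(I, o) = 2*I*(-1 + o) (w(I, o) = (I + I)*(o - 1) = (2*I)*(-1 + o) = 2*I*(-1 + o))
(w(4 - 3, 5) - 22)*(W + 10) = (2*(4 - 3)*(-1 + 5) - 22)*(-34 + 10) = (2*1*4 - 22)*(-24) = (8 - 22)*(-24) = -14*(-24) = 336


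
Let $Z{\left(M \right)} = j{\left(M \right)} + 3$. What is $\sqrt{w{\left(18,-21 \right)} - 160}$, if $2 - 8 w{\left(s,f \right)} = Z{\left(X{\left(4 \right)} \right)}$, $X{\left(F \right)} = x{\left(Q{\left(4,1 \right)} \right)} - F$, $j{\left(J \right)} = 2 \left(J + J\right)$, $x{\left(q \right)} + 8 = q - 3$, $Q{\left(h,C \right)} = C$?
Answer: $\frac{35 i \sqrt{2}}{4} \approx 12.374 i$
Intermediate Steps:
$x{\left(q \right)} = -11 + q$ ($x{\left(q \right)} = -8 + \left(q - 3\right) = -8 + \left(-3 + q\right) = -11 + q$)
$j{\left(J \right)} = 4 J$ ($j{\left(J \right)} = 2 \cdot 2 J = 4 J$)
$X{\left(F \right)} = -10 - F$ ($X{\left(F \right)} = \left(-11 + 1\right) - F = -10 - F$)
$Z{\left(M \right)} = 3 + 4 M$ ($Z{\left(M \right)} = 4 M + 3 = 3 + 4 M$)
$w{\left(s,f \right)} = \frac{55}{8}$ ($w{\left(s,f \right)} = \frac{1}{4} - \frac{3 + 4 \left(-10 - 4\right)}{8} = \frac{1}{4} - \frac{3 + 4 \left(-14\right)}{8} = \frac{1}{4} - \frac{3 - 56}{8} = \frac{1}{4} - - \frac{53}{8} = \frac{1}{4} + \frac{53}{8} = \frac{55}{8}$)
$\sqrt{w{\left(18,-21 \right)} - 160} = \sqrt{\frac{55}{8} - 160} = \sqrt{- \frac{1225}{8}} = \frac{35 i \sqrt{2}}{4}$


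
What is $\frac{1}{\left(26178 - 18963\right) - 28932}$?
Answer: $- \frac{1}{21717} \approx -4.6047 \cdot 10^{-5}$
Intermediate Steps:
$\frac{1}{\left(26178 - 18963\right) - 28932} = \frac{1}{7215 - 28932} = \frac{1}{-21717} = - \frac{1}{21717}$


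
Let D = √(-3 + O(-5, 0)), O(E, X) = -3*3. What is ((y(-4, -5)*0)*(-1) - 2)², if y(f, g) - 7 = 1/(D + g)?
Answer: 4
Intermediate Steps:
O(E, X) = -9
D = 2*I*√3 (D = √(-3 - 9) = √(-12) = 2*I*√3 ≈ 3.4641*I)
y(f, g) = 7 + 1/(g + 2*I*√3) (y(f, g) = 7 + 1/(2*I*√3 + g) = 7 + 1/(g + 2*I*√3))
((y(-4, -5)*0)*(-1) - 2)² = ((((1 + 7*(-5) + 14*I*√3)/(-5 + 2*I*√3))*0)*(-1) - 2)² = ((((1 - 35 + 14*I*√3)/(-5 + 2*I*√3))*0)*(-1) - 2)² = ((((-34 + 14*I*√3)/(-5 + 2*I*√3))*0)*(-1) - 2)² = (0*(-1) - 2)² = (0 - 2)² = (-2)² = 4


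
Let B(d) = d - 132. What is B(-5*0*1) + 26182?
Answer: 26050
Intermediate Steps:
B(d) = -132 + d
B(-5*0*1) + 26182 = (-132 - 5*0*1) + 26182 = (-132 + 0*1) + 26182 = (-132 + 0) + 26182 = -132 + 26182 = 26050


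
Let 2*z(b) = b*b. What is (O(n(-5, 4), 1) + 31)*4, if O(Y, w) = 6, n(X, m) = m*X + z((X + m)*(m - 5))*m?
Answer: 148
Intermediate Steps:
z(b) = b²/2 (z(b) = (b*b)/2 = b²/2)
n(X, m) = X*m + m*(-5 + m)²*(X + m)²/2 (n(X, m) = m*X + (((X + m)*(m - 5))²/2)*m = X*m + (((X + m)*(-5 + m))²/2)*m = X*m + (((-5 + m)*(X + m))²/2)*m = X*m + (((-5 + m)²*(X + m)²)/2)*m = X*m + ((-5 + m)²*(X + m)²/2)*m = X*m + m*(-5 + m)²*(X + m)²/2)
(O(n(-5, 4), 1) + 31)*4 = (6 + 31)*4 = 37*4 = 148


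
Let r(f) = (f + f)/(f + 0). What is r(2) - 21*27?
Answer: -565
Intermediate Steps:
r(f) = 2 (r(f) = (2*f)/f = 2)
r(2) - 21*27 = 2 - 21*27 = 2 - 567 = -565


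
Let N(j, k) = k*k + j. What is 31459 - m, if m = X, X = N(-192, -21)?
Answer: 31210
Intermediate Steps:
N(j, k) = j + k**2 (N(j, k) = k**2 + j = j + k**2)
X = 249 (X = -192 + (-21)**2 = -192 + 441 = 249)
m = 249
31459 - m = 31459 - 1*249 = 31459 - 249 = 31210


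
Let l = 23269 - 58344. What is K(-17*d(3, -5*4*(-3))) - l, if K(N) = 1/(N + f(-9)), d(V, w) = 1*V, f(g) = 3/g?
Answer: 5401547/154 ≈ 35075.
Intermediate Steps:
d(V, w) = V
K(N) = 1/(-⅓ + N) (K(N) = 1/(N + 3/(-9)) = 1/(N + 3*(-⅑)) = 1/(N - ⅓) = 1/(-⅓ + N))
l = -35075
K(-17*d(3, -5*4*(-3))) - l = 3/(-1 + 3*(-17*3)) - 1*(-35075) = 3/(-1 + 3*(-51)) + 35075 = 3/(-1 - 153) + 35075 = 3/(-154) + 35075 = 3*(-1/154) + 35075 = -3/154 + 35075 = 5401547/154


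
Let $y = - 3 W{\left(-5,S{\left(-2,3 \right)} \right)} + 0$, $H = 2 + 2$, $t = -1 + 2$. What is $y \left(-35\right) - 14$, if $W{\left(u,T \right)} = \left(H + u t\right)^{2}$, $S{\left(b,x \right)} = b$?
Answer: $91$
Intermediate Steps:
$t = 1$
$H = 4$
$W{\left(u,T \right)} = \left(4 + u\right)^{2}$ ($W{\left(u,T \right)} = \left(4 + u 1\right)^{2} = \left(4 + u\right)^{2}$)
$y = -3$ ($y = - 3 \left(4 - 5\right)^{2} + 0 = - 3 \left(-1\right)^{2} + 0 = \left(-3\right) 1 + 0 = -3 + 0 = -3$)
$y \left(-35\right) - 14 = \left(-3\right) \left(-35\right) - 14 = 105 - 14 = 91$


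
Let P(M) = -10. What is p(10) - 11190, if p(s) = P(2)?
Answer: -11200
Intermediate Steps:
p(s) = -10
p(10) - 11190 = -10 - 11190 = -11200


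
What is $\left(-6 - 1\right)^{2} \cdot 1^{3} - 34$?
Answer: $15$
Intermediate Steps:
$\left(-6 - 1\right)^{2} \cdot 1^{3} - 34 = \left(-7\right)^{2} \cdot 1 - 34 = 49 \cdot 1 - 34 = 49 - 34 = 15$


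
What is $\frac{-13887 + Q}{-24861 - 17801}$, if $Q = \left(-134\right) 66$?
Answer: $\frac{22731}{42662} \approx 0.53282$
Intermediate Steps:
$Q = -8844$
$\frac{-13887 + Q}{-24861 - 17801} = \frac{-13887 - 8844}{-24861 - 17801} = - \frac{22731}{-42662} = \left(-22731\right) \left(- \frac{1}{42662}\right) = \frac{22731}{42662}$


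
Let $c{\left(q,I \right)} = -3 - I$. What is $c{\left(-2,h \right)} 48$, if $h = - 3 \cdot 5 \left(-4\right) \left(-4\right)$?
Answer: $11376$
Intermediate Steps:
$h = -240$ ($h = \left(-3\right) \left(-20\right) \left(-4\right) = 60 \left(-4\right) = -240$)
$c{\left(-2,h \right)} 48 = \left(-3 - -240\right) 48 = \left(-3 + 240\right) 48 = 237 \cdot 48 = 11376$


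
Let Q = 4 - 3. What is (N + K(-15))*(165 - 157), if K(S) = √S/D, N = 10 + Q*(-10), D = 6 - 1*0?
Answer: 4*I*√15/3 ≈ 5.164*I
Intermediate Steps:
D = 6 (D = 6 + 0 = 6)
Q = 1
N = 0 (N = 10 + 1*(-10) = 10 - 10 = 0)
K(S) = √S/6
(N + K(-15))*(165 - 157) = (0 + √(-15)/6)*(165 - 157) = (0 + (I*√15)/6)*8 = (0 + I*√15/6)*8 = (I*√15/6)*8 = 4*I*√15/3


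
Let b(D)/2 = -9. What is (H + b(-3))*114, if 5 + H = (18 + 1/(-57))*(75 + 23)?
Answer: 198278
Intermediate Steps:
b(D) = -18 (b(D) = 2*(-9) = -18)
H = 100165/57 (H = -5 + (18 + 1/(-57))*(75 + 23) = -5 + (18 - 1/57)*98 = -5 + (1025/57)*98 = -5 + 100450/57 = 100165/57 ≈ 1757.3)
(H + b(-3))*114 = (100165/57 - 18)*114 = (99139/57)*114 = 198278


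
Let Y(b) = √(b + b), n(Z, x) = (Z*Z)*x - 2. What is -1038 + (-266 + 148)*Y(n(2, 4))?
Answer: -1038 - 236*√7 ≈ -1662.4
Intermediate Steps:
n(Z, x) = -2 + x*Z² (n(Z, x) = Z²*x - 2 = x*Z² - 2 = -2 + x*Z²)
Y(b) = √2*√b (Y(b) = √(2*b) = √2*√b)
-1038 + (-266 + 148)*Y(n(2, 4)) = -1038 + (-266 + 148)*(√2*√(-2 + 4*2²)) = -1038 - 118*√2*√(-2 + 4*4) = -1038 - 118*√2*√(-2 + 16) = -1038 - 118*√2*√14 = -1038 - 236*√7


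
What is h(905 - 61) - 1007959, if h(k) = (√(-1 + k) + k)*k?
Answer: -295623 + 844*√843 ≈ -2.7112e+5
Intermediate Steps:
h(k) = k*(k + √(-1 + k)) (h(k) = (k + √(-1 + k))*k = k*(k + √(-1 + k)))
h(905 - 61) - 1007959 = (905 - 61)*((905 - 61) + √(-1 + (905 - 61))) - 1007959 = 844*(844 + √(-1 + 844)) - 1007959 = 844*(844 + √843) - 1007959 = (712336 + 844*√843) - 1007959 = -295623 + 844*√843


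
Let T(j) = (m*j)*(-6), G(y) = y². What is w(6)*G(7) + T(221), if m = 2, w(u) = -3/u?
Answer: -5353/2 ≈ -2676.5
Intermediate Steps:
T(j) = -12*j (T(j) = (2*j)*(-6) = -12*j)
w(6)*G(7) + T(221) = -3/6*7² - 12*221 = -3*⅙*49 - 2652 = -½*49 - 2652 = -49/2 - 2652 = -5353/2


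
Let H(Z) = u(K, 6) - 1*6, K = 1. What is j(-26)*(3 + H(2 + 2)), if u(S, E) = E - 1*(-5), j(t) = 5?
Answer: 40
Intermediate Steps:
u(S, E) = 5 + E (u(S, E) = E + 5 = 5 + E)
H(Z) = 5 (H(Z) = (5 + 6) - 1*6 = 11 - 6 = 5)
j(-26)*(3 + H(2 + 2)) = 5*(3 + 5) = 5*8 = 40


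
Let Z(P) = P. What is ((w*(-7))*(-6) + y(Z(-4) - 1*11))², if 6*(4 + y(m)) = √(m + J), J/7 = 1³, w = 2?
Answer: (240 + I*√2)²/9 ≈ 6399.8 + 75.425*I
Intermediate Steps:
J = 7 (J = 7*1³ = 7*1 = 7)
y(m) = -4 + √(7 + m)/6 (y(m) = -4 + √(m + 7)/6 = -4 + √(7 + m)/6)
((w*(-7))*(-6) + y(Z(-4) - 1*11))² = ((2*(-7))*(-6) + (-4 + √(7 + (-4 - 1*11))/6))² = (-14*(-6) + (-4 + √(7 + (-4 - 11))/6))² = (84 + (-4 + √(7 - 15)/6))² = (84 + (-4 + √(-8)/6))² = (84 + (-4 + (2*I*√2)/6))² = (84 + (-4 + I*√2/3))² = (80 + I*√2/3)²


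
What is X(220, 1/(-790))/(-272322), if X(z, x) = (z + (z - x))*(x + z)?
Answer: -18191119/51176200 ≈ -0.35546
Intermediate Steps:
X(z, x) = (x + z)*(-x + 2*z) (X(z, x) = (-x + 2*z)*(x + z) = (x + z)*(-x + 2*z))
X(220, 1/(-790))/(-272322) = (-(1/(-790))² + 2*220² + 220/(-790))/(-272322) = (-(-1/790)² + 2*48400 - 1/790*220)*(-1/272322) = (-1*1/624100 + 96800 - 22/79)*(-1/272322) = (-1/624100 + 96800 - 22/79)*(-1/272322) = (60412706199/624100)*(-1/272322) = -18191119/51176200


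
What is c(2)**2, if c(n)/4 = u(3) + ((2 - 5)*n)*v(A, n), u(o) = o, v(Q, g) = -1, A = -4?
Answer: 1296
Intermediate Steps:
c(n) = 12 + 12*n (c(n) = 4*(3 + ((2 - 5)*n)*(-1)) = 4*(3 - 3*n*(-1)) = 4*(3 + 3*n) = 12 + 12*n)
c(2)**2 = (12 + 12*2)**2 = (12 + 24)**2 = 36**2 = 1296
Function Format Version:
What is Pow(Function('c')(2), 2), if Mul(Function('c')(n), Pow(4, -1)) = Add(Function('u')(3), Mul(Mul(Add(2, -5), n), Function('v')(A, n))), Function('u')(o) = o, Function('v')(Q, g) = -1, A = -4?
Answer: 1296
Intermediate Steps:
Function('c')(n) = Add(12, Mul(12, n)) (Function('c')(n) = Mul(4, Add(3, Mul(Mul(Add(2, -5), n), -1))) = Mul(4, Add(3, Mul(Mul(-3, n), -1))) = Mul(4, Add(3, Mul(3, n))) = Add(12, Mul(12, n)))
Pow(Function('c')(2), 2) = Pow(Add(12, Mul(12, 2)), 2) = Pow(Add(12, 24), 2) = Pow(36, 2) = 1296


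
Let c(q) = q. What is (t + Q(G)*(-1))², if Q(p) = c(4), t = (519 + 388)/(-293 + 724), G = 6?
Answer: 667489/185761 ≈ 3.5933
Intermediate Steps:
t = 907/431 ≈ 2.1044
Q(p) = 4
(t + Q(G)*(-1))² = (907/431 + 4*(-1))² = (907/431 - 4)² = (-817/431)² = 667489/185761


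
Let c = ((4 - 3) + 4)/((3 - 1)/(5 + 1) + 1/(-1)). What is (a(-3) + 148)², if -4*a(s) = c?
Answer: 1437601/64 ≈ 22463.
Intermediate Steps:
c = -15/2 (c = (1 + 4)/(2/6 - 1) = 5/(2*(⅙) - 1) = 5/(⅓ - 1) = 5/(-⅔) = 5*(-3/2) = -15/2 ≈ -7.5000)
a(s) = 15/8 (a(s) = -¼*(-15/2) = 15/8)
(a(-3) + 148)² = (15/8 + 148)² = (1199/8)² = 1437601/64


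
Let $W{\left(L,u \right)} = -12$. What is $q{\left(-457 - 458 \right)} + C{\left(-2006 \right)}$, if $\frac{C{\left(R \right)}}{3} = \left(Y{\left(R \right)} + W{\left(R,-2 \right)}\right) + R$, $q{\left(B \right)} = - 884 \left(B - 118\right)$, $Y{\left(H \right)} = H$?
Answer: $901100$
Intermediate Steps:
$q{\left(B \right)} = 104312 - 884 B$ ($q{\left(B \right)} = - 884 \left(-118 + B\right) = 104312 - 884 B$)
$C{\left(R \right)} = -36 + 6 R$ ($C{\left(R \right)} = 3 \left(\left(R - 12\right) + R\right) = 3 \left(\left(-12 + R\right) + R\right) = 3 \left(-12 + 2 R\right) = -36 + 6 R$)
$q{\left(-457 - 458 \right)} + C{\left(-2006 \right)} = \left(104312 - 884 \left(-457 - 458\right)\right) + \left(-36 + 6 \left(-2006\right)\right) = \left(104312 - -808860\right) - 12072 = \left(104312 + 808860\right) - 12072 = 913172 - 12072 = 901100$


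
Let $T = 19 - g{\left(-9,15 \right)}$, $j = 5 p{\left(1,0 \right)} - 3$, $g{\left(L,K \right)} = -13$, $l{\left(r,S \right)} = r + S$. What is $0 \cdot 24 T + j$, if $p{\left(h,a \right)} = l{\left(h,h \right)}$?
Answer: $7$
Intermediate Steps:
$l{\left(r,S \right)} = S + r$
$p{\left(h,a \right)} = 2 h$ ($p{\left(h,a \right)} = h + h = 2 h$)
$j = 7$ ($j = 5 \cdot 2 \cdot 1 - 3 = 5 \cdot 2 - 3 = 10 - 3 = 7$)
$T = 32$ ($T = 19 - -13 = 19 + 13 = 32$)
$0 \cdot 24 T + j = 0 \cdot 24 \cdot 32 + 7 = 0 \cdot 32 + 7 = 0 + 7 = 7$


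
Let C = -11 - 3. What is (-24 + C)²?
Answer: 1444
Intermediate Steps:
C = -14
(-24 + C)² = (-24 - 14)² = (-38)² = 1444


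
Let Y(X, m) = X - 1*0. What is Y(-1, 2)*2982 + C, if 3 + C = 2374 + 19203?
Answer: 18592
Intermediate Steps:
Y(X, m) = X (Y(X, m) = X + 0 = X)
C = 21574 (C = -3 + (2374 + 19203) = -3 + 21577 = 21574)
Y(-1, 2)*2982 + C = -1*2982 + 21574 = -2982 + 21574 = 18592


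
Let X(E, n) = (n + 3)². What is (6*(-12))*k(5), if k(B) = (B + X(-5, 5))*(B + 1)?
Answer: -29808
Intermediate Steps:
X(E, n) = (3 + n)²
k(B) = (1 + B)*(64 + B) (k(B) = (B + (3 + 5)²)*(B + 1) = (B + 8²)*(1 + B) = (B + 64)*(1 + B) = (64 + B)*(1 + B) = (1 + B)*(64 + B))
(6*(-12))*k(5) = (6*(-12))*(64 + 5² + 65*5) = -72*(64 + 25 + 325) = -72*414 = -29808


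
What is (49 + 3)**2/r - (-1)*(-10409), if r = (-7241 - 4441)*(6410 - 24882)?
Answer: -140384819252/13486869 ≈ -10409.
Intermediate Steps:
r = 215789904 (r = -11682*(-18472) = 215789904)
(49 + 3)**2/r - (-1)*(-10409) = (49 + 3)**2/215789904 - (-1)*(-10409) = 52**2*(1/215789904) - 1*10409 = 2704*(1/215789904) - 10409 = 169/13486869 - 10409 = -140384819252/13486869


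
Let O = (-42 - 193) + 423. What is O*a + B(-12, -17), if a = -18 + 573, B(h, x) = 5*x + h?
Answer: 104243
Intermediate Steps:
B(h, x) = h + 5*x
a = 555
O = 188 (O = -235 + 423 = 188)
O*a + B(-12, -17) = 188*555 + (-12 + 5*(-17)) = 104340 + (-12 - 85) = 104340 - 97 = 104243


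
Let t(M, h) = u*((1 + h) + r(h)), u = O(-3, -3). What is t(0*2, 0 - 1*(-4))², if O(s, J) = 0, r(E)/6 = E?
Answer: 0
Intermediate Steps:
r(E) = 6*E
u = 0
t(M, h) = 0 (t(M, h) = 0*((1 + h) + 6*h) = 0*(1 + 7*h) = 0)
t(0*2, 0 - 1*(-4))² = 0² = 0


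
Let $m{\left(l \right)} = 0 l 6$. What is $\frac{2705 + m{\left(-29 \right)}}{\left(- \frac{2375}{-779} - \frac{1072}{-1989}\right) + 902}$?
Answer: $\frac{44118009}{14769955} \approx 2.987$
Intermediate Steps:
$m{\left(l \right)} = 0$ ($m{\left(l \right)} = 0 \cdot 6 = 0$)
$\frac{2705 + m{\left(-29 \right)}}{\left(- \frac{2375}{-779} - \frac{1072}{-1989}\right) + 902} = \frac{2705 + 0}{\left(- \frac{2375}{-779} - \frac{1072}{-1989}\right) + 902} = \frac{2705}{\left(\left(-2375\right) \left(- \frac{1}{779}\right) - - \frac{1072}{1989}\right) + 902} = \frac{2705}{\left(\frac{125}{41} + \frac{1072}{1989}\right) + 902} = \frac{2705}{\frac{292577}{81549} + 902} = \frac{2705}{\frac{73849775}{81549}} = 2705 \cdot \frac{81549}{73849775} = \frac{44118009}{14769955}$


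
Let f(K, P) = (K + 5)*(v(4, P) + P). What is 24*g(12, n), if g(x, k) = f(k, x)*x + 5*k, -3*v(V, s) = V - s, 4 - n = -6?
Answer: 64560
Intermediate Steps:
n = 10 (n = 4 - 1*(-6) = 4 + 6 = 10)
v(V, s) = -V/3 + s/3 (v(V, s) = -(V - s)/3 = -V/3 + s/3)
f(K, P) = (5 + K)*(-4/3 + 4*P/3) (f(K, P) = (K + 5)*((-1/3*4 + P/3) + P) = (5 + K)*((-4/3 + P/3) + P) = (5 + K)*(-4/3 + 4*P/3))
g(x, k) = 5*k + x*(-20/3 - 4*k/3 + 20*x/3 + 4*k*x/3) (g(x, k) = (-20/3 - 4*k/3 + 20*x/3 + 4*k*x/3)*x + 5*k = x*(-20/3 - 4*k/3 + 20*x/3 + 4*k*x/3) + 5*k = 5*k + x*(-20/3 - 4*k/3 + 20*x/3 + 4*k*x/3))
24*g(12, n) = 24*(5*10 + (1/3)*12*(-20 + 20*12 + 10*(-4 + 12) + 3*10*12)) = 24*(50 + (1/3)*12*(-20 + 240 + 10*8 + 360)) = 24*(50 + (1/3)*12*(-20 + 240 + 80 + 360)) = 24*(50 + (1/3)*12*660) = 24*(50 + 2640) = 24*2690 = 64560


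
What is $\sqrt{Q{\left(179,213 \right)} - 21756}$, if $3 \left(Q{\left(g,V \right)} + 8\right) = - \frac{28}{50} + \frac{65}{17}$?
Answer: $\frac{i \sqrt{1415133363}}{255} \approx 147.52 i$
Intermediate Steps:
$Q{\left(g,V \right)} = - \frac{8813}{1275}$ ($Q{\left(g,V \right)} = -8 + \frac{- \frac{28}{50} + \frac{65}{17}}{3} = -8 + \frac{\left(-28\right) \frac{1}{50} + 65 \cdot \frac{1}{17}}{3} = -8 + \frac{- \frac{14}{25} + \frac{65}{17}}{3} = -8 + \frac{1}{3} \cdot \frac{1387}{425} = -8 + \frac{1387}{1275} = - \frac{8813}{1275}$)
$\sqrt{Q{\left(179,213 \right)} - 21756} = \sqrt{- \frac{8813}{1275} - 21756} = \sqrt{- \frac{27747713}{1275}} = \frac{i \sqrt{1415133363}}{255}$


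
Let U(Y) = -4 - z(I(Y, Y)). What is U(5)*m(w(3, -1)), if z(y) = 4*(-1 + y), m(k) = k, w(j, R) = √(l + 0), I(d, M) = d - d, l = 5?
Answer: 0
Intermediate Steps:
I(d, M) = 0
w(j, R) = √5 (w(j, R) = √(5 + 0) = √5)
z(y) = -4 + 4*y
U(Y) = 0 (U(Y) = -4 - (-4 + 4*0) = -4 - (-4 + 0) = -4 - 1*(-4) = -4 + 4 = 0)
U(5)*m(w(3, -1)) = 0*√5 = 0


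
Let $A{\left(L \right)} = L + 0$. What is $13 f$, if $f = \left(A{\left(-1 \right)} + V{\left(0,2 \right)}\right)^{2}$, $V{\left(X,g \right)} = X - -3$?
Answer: $52$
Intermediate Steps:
$V{\left(X,g \right)} = 3 + X$ ($V{\left(X,g \right)} = X + 3 = 3 + X$)
$A{\left(L \right)} = L$
$f = 4$ ($f = \left(-1 + \left(3 + 0\right)\right)^{2} = \left(-1 + 3\right)^{2} = 2^{2} = 4$)
$13 f = 13 \cdot 4 = 52$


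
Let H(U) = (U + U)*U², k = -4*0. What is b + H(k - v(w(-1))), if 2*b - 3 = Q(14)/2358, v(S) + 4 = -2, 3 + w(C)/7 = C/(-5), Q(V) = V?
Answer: 511100/1179 ≈ 433.50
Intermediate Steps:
k = 0
w(C) = -21 - 7*C/5 (w(C) = -21 + 7*(C/(-5)) = -21 + 7*(C*(-⅕)) = -21 + 7*(-C/5) = -21 - 7*C/5)
v(S) = -6 (v(S) = -4 - 2 = -6)
H(U) = 2*U³ (H(U) = (2*U)*U² = 2*U³)
b = 1772/1179 (b = 3/2 + (14/2358)/2 = 3/2 + (14*(1/2358))/2 = 3/2 + (½)*(7/1179) = 3/2 + 7/2358 = 1772/1179 ≈ 1.5030)
b + H(k - v(w(-1))) = 1772/1179 + 2*(0 - 1*(-6))³ = 1772/1179 + 2*(0 + 6)³ = 1772/1179 + 2*6³ = 1772/1179 + 2*216 = 1772/1179 + 432 = 511100/1179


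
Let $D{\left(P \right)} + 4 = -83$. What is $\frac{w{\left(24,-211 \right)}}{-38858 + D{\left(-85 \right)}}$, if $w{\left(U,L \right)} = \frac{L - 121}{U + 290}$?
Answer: $\frac{166}{6114365} \approx 2.7149 \cdot 10^{-5}$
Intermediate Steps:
$D{\left(P \right)} = -87$ ($D{\left(P \right)} = -4 - 83 = -87$)
$w{\left(U,L \right)} = \frac{-121 + L}{290 + U}$
$\frac{w{\left(24,-211 \right)}}{-38858 + D{\left(-85 \right)}} = \frac{\frac{1}{290 + 24} \left(-121 - 211\right)}{-38858 - 87} = \frac{\frac{1}{314} \left(-332\right)}{-38945} = \frac{1}{314} \left(-332\right) \left(- \frac{1}{38945}\right) = \left(- \frac{166}{157}\right) \left(- \frac{1}{38945}\right) = \frac{166}{6114365}$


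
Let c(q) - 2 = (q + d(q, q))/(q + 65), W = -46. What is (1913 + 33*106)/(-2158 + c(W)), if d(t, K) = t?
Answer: -102809/41056 ≈ -2.5041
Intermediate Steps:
c(q) = 2 + 2*q/(65 + q) (c(q) = 2 + (q + q)/(q + 65) = 2 + (2*q)/(65 + q) = 2 + 2*q/(65 + q))
(1913 + 33*106)/(-2158 + c(W)) = (1913 + 33*106)/(-2158 + 2*(65 + 2*(-46))/(65 - 46)) = (1913 + 3498)/(-2158 + 2*(65 - 92)/19) = 5411/(-2158 + 2*(1/19)*(-27)) = 5411/(-2158 - 54/19) = 5411/(-41056/19) = 5411*(-19/41056) = -102809/41056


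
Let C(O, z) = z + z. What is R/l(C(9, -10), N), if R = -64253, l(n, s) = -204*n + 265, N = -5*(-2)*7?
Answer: -64253/4345 ≈ -14.788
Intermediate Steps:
N = 70 (N = 10*7 = 70)
C(O, z) = 2*z
l(n, s) = 265 - 204*n
R/l(C(9, -10), N) = -64253/(265 - 408*(-10)) = -64253/(265 - 204*(-20)) = -64253/(265 + 4080) = -64253/4345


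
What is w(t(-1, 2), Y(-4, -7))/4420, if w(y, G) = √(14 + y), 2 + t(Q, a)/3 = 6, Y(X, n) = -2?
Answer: √26/4420 ≈ 0.0011536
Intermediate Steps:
t(Q, a) = 12 (t(Q, a) = -6 + 3*6 = -6 + 18 = 12)
w(t(-1, 2), Y(-4, -7))/4420 = √(14 + 12)/4420 = √26*(1/4420) = √26/4420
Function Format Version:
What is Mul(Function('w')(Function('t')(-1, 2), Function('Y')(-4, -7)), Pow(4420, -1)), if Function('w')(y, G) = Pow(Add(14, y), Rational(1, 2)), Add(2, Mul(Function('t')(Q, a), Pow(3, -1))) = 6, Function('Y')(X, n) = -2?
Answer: Mul(Rational(1, 4420), Pow(26, Rational(1, 2))) ≈ 0.0011536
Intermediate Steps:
Function('t')(Q, a) = 12 (Function('t')(Q, a) = Add(-6, Mul(3, 6)) = Add(-6, 18) = 12)
Mul(Function('w')(Function('t')(-1, 2), Function('Y')(-4, -7)), Pow(4420, -1)) = Mul(Pow(Add(14, 12), Rational(1, 2)), Pow(4420, -1)) = Mul(Pow(26, Rational(1, 2)), Rational(1, 4420)) = Mul(Rational(1, 4420), Pow(26, Rational(1, 2)))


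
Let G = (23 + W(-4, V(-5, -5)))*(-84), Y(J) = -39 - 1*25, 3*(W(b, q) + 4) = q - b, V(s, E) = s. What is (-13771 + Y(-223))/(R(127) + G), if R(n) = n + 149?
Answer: 13835/1292 ≈ 10.708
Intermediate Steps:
R(n) = 149 + n
W(b, q) = -4 - b/3 + q/3 (W(b, q) = -4 + (q - b)/3 = -4 + (-b/3 + q/3) = -4 - b/3 + q/3)
Y(J) = -64 (Y(J) = -39 - 25 = -64)
G = -1568 (G = (23 + (-4 - 1/3*(-4) + (1/3)*(-5)))*(-84) = (23 + (-4 + 4/3 - 5/3))*(-84) = (23 - 13/3)*(-84) = (56/3)*(-84) = -1568)
(-13771 + Y(-223))/(R(127) + G) = (-13771 - 64)/((149 + 127) - 1568) = -13835/(276 - 1568) = -13835/(-1292) = -13835*(-1/1292) = 13835/1292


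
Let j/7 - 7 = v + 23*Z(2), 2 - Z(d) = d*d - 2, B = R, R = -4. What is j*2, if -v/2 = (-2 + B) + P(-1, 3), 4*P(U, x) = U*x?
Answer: 287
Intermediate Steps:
P(U, x) = U*x/4 (P(U, x) = (U*x)/4 = U*x/4)
B = -4
Z(d) = 4 - d**2 (Z(d) = 2 - (d*d - 2) = 2 - (d**2 - 2) = 2 - (-2 + d**2) = 2 + (2 - d**2) = 4 - d**2)
v = 27/2 (v = -2*((-2 - 4) + (1/4)*(-1)*3) = -2*(-6 - 3/4) = -2*(-27/4) = 27/2 ≈ 13.500)
j = 287/2 (j = 49 + 7*(27/2 + 23*(4 - 1*2**2)) = 49 + 7*(27/2 + 23*(4 - 1*4)) = 49 + 7*(27/2 + 23*(4 - 4)) = 49 + 7*(27/2 + 23*0) = 49 + 7*(27/2 + 0) = 49 + 7*(27/2) = 49 + 189/2 = 287/2 ≈ 143.50)
j*2 = (287/2)*2 = 287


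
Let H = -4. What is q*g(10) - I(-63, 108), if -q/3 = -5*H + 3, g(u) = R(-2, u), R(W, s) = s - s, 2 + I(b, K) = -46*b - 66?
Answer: -2830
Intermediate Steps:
I(b, K) = -68 - 46*b (I(b, K) = -2 + (-46*b - 66) = -2 + (-66 - 46*b) = -68 - 46*b)
R(W, s) = 0
g(u) = 0
q = -69 (q = -3*(-5*(-4) + 3) = -3*(20 + 3) = -3*23 = -69)
q*g(10) - I(-63, 108) = -69*0 - (-68 - 46*(-63)) = 0 - (-68 + 2898) = 0 - 1*2830 = 0 - 2830 = -2830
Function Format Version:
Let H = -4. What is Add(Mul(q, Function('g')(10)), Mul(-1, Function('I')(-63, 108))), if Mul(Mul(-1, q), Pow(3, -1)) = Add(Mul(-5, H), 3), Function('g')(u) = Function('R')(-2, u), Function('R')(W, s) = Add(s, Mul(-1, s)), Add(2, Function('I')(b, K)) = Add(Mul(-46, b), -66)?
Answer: -2830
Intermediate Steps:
Function('I')(b, K) = Add(-68, Mul(-46, b)) (Function('I')(b, K) = Add(-2, Add(Mul(-46, b), -66)) = Add(-2, Add(-66, Mul(-46, b))) = Add(-68, Mul(-46, b)))
Function('R')(W, s) = 0
Function('g')(u) = 0
q = -69 (q = Mul(-3, Add(Mul(-5, -4), 3)) = Mul(-3, Add(20, 3)) = Mul(-3, 23) = -69)
Add(Mul(q, Function('g')(10)), Mul(-1, Function('I')(-63, 108))) = Add(Mul(-69, 0), Mul(-1, Add(-68, Mul(-46, -63)))) = Add(0, Mul(-1, Add(-68, 2898))) = Add(0, Mul(-1, 2830)) = Add(0, -2830) = -2830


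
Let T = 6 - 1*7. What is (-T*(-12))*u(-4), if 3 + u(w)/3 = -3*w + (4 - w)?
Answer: -612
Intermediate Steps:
u(w) = 3 - 12*w (u(w) = -9 + 3*(-3*w + (4 - w)) = -9 + 3*(4 - 4*w) = -9 + (12 - 12*w) = 3 - 12*w)
T = -1 (T = 6 - 7 = -1)
(-T*(-12))*u(-4) = (-1*(-1)*(-12))*(3 - 12*(-4)) = (1*(-12))*(3 + 48) = -12*51 = -612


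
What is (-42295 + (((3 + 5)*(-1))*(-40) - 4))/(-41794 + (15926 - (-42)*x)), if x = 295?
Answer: 41979/13478 ≈ 3.1146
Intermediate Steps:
(-42295 + (((3 + 5)*(-1))*(-40) - 4))/(-41794 + (15926 - (-42)*x)) = (-42295 + (((3 + 5)*(-1))*(-40) - 4))/(-41794 + (15926 - (-42)*295)) = (-42295 + ((8*(-1))*(-40) - 4))/(-41794 + (15926 - 1*(-12390))) = (-42295 + (-8*(-40) - 4))/(-41794 + (15926 + 12390)) = (-42295 + (320 - 4))/(-41794 + 28316) = (-42295 + 316)/(-13478) = -41979*(-1/13478) = 41979/13478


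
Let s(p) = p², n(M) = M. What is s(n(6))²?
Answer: 1296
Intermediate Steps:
s(n(6))² = (6²)² = 36² = 1296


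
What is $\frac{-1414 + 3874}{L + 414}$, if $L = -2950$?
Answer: $- \frac{615}{634} \approx -0.97003$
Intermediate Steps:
$\frac{-1414 + 3874}{L + 414} = \frac{-1414 + 3874}{-2950 + 414} = \frac{2460}{-2536} = 2460 \left(- \frac{1}{2536}\right) = - \frac{615}{634}$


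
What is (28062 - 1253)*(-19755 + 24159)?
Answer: 118066836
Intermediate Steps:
(28062 - 1253)*(-19755 + 24159) = 26809*4404 = 118066836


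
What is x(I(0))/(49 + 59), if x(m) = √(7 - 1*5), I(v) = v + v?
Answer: √2/108 ≈ 0.013095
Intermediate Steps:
I(v) = 2*v
x(m) = √2 (x(m) = √(7 - 5) = √2)
x(I(0))/(49 + 59) = √2/(49 + 59) = √2/108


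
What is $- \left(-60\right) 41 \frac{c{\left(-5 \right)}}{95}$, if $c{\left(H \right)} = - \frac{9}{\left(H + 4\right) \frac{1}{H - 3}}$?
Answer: $- \frac{35424}{19} \approx -1864.4$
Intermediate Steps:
$c{\left(H \right)} = - \frac{9 \left(-3 + H\right)}{4 + H}$ ($c{\left(H \right)} = - \frac{9}{\left(4 + H\right) \frac{1}{-3 + H}} = - \frac{9}{\frac{1}{-3 + H} \left(4 + H\right)} = - 9 \frac{-3 + H}{4 + H} = - \frac{9 \left(-3 + H\right)}{4 + H}$)
$- \left(-60\right) 41 \frac{c{\left(-5 \right)}}{95} = - \left(-60\right) 41 \frac{9 \frac{1}{4 - 5} \left(3 - -5\right)}{95} = - \left(-2460\right) \frac{9 \left(3 + 5\right)}{-1} \cdot \frac{1}{95} = - \left(-2460\right) 9 \left(-1\right) 8 \cdot \frac{1}{95} = - \left(-2460\right) \left(\left(-72\right) \frac{1}{95}\right) = - \frac{\left(-2460\right) \left(-72\right)}{95} = \left(-1\right) \frac{35424}{19} = - \frac{35424}{19}$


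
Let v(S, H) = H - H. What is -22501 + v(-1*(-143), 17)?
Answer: -22501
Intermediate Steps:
v(S, H) = 0
-22501 + v(-1*(-143), 17) = -22501 + 0 = -22501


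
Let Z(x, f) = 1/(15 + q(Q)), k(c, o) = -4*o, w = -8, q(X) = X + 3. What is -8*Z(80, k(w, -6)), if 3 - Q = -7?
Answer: -2/7 ≈ -0.28571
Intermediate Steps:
Q = 10 (Q = 3 - 1*(-7) = 3 + 7 = 10)
q(X) = 3 + X
Z(x, f) = 1/28 (Z(x, f) = 1/(15 + (3 + 10)) = 1/(15 + 13) = 1/28)
-8*Z(80, k(w, -6)) = -8*1/28 = -2/7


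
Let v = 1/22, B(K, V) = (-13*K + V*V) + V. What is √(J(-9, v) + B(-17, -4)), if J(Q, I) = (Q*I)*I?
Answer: √112763/22 ≈ 15.264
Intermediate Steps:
B(K, V) = V + V² - 13*K (B(K, V) = (-13*K + V²) + V = (V² - 13*K) + V = V + V² - 13*K)
v = 1/22 ≈ 0.045455
J(Q, I) = Q*I² (J(Q, I) = (I*Q)*I = Q*I²)
√(J(-9, v) + B(-17, -4)) = √(-9*(1/22)² + (-4 + (-4)² - 13*(-17))) = √(-9*1/484 + (-4 + 16 + 221)) = √(-9/484 + 233) = √(112763/484) = √112763/22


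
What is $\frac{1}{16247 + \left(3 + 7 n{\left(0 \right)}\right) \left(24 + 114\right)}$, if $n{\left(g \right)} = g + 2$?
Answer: $\frac{1}{18593} \approx 5.3784 \cdot 10^{-5}$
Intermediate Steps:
$n{\left(g \right)} = 2 + g$
$\frac{1}{16247 + \left(3 + 7 n{\left(0 \right)}\right) \left(24 + 114\right)} = \frac{1}{16247 + \left(3 + 7 \left(2 + 0\right)\right) \left(24 + 114\right)} = \frac{1}{16247 + \left(3 + 7 \cdot 2\right) 138} = \frac{1}{16247 + \left(3 + 14\right) 138} = \frac{1}{16247 + 17 \cdot 138} = \frac{1}{16247 + 2346} = \frac{1}{18593}$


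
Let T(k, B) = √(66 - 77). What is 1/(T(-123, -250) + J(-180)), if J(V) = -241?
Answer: -241/58092 - I*√11/58092 ≈ -0.0041486 - 5.7093e-5*I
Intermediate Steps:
T(k, B) = I*√11 (T(k, B) = √(-11) = I*√11)
1/(T(-123, -250) + J(-180)) = 1/(I*√11 - 241) = 1/(-241 + I*√11)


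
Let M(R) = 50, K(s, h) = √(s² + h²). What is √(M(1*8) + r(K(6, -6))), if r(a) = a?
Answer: √(50 + 6*√2) ≈ 7.6476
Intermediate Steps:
K(s, h) = √(h² + s²)
√(M(1*8) + r(K(6, -6))) = √(50 + √((-6)² + 6²)) = √(50 + √(36 + 36)) = √(50 + √72) = √(50 + 6*√2)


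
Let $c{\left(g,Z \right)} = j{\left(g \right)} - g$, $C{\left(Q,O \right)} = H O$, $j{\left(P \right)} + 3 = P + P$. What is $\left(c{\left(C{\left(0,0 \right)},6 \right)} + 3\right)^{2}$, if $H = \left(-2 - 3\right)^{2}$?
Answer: $0$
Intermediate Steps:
$H = 25$ ($H = \left(-5\right)^{2} = 25$)
$j{\left(P \right)} = -3 + 2 P$ ($j{\left(P \right)} = -3 + \left(P + P\right) = -3 + 2 P$)
$C{\left(Q,O \right)} = 25 O$
$c{\left(g,Z \right)} = -3 + g$ ($c{\left(g,Z \right)} = \left(-3 + 2 g\right) - g = -3 + g$)
$\left(c{\left(C{\left(0,0 \right)},6 \right)} + 3\right)^{2} = \left(\left(-3 + 25 \cdot 0\right) + 3\right)^{2} = \left(\left(-3 + 0\right) + 3\right)^{2} = \left(-3 + 3\right)^{2} = 0^{2} = 0$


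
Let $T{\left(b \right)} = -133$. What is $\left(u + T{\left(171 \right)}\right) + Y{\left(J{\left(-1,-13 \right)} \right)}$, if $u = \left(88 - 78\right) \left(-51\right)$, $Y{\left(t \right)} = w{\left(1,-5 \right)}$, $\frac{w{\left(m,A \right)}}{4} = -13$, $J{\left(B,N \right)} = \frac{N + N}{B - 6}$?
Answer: $-695$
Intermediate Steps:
$J{\left(B,N \right)} = \frac{2 N}{-6 + B}$
$w{\left(m,A \right)} = -52$ ($w{\left(m,A \right)} = 4 \left(-13\right) = -52$)
$Y{\left(t \right)} = -52$
$u = -510$ ($u = 10 \left(-51\right) = -510$)
$\left(u + T{\left(171 \right)}\right) + Y{\left(J{\left(-1,-13 \right)} \right)} = \left(-510 - 133\right) - 52 = -643 - 52 = -695$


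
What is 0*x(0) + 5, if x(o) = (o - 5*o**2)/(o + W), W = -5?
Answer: 5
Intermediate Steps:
x(o) = (o - 5*o**2)/(-5 + o) (x(o) = (o - 5*o**2)/(o - 5) = (o - 5*o**2)/(-5 + o))
0*x(0) + 5 = 0*(0*(1 - 5*0)/(-5 + 0)) + 5 = 0*(0*(1 + 0)/(-5)) + 5 = 0*(0*(-1/5)*1) + 5 = 0*0 + 5 = 0 + 5 = 5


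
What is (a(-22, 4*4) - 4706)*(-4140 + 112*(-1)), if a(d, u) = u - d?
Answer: 19848336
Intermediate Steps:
(a(-22, 4*4) - 4706)*(-4140 + 112*(-1)) = ((4*4 - 1*(-22)) - 4706)*(-4140 + 112*(-1)) = ((16 + 22) - 4706)*(-4140 - 112) = (38 - 4706)*(-4252) = -4668*(-4252) = 19848336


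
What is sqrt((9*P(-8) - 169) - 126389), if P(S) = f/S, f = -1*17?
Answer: 3*I*sqrt(224958)/4 ≈ 355.72*I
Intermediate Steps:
f = -17
P(S) = -17/S
sqrt((9*P(-8) - 169) - 126389) = sqrt((9*(-17/(-8)) - 169) - 126389) = sqrt((9*(-17*(-1/8)) - 169) - 126389) = sqrt((9*(17/8) - 169) - 126389) = sqrt((153/8 - 169) - 126389) = sqrt(-1199/8 - 126389) = sqrt(-1012311/8) = 3*I*sqrt(224958)/4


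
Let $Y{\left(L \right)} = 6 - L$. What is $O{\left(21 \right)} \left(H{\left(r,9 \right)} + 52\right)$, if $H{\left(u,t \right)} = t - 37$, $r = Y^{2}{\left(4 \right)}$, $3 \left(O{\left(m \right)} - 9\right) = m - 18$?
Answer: $240$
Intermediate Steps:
$O{\left(m \right)} = 3 + \frac{m}{3}$ ($O{\left(m \right)} = 9 + \frac{m - 18}{3} = 9 + \frac{-18 + m}{3} = 9 + \left(-6 + \frac{m}{3}\right) = 3 + \frac{m}{3}$)
$r = 4$ ($r = \left(6 - 4\right)^{2} = 2^{2} = 4$)
$H{\left(u,t \right)} = -37 + t$
$O{\left(21 \right)} \left(H{\left(r,9 \right)} + 52\right) = \left(3 + \frac{1}{3} \cdot 21\right) \left(\left(-37 + 9\right) + 52\right) = \left(3 + 7\right) \left(-28 + 52\right) = 10 \cdot 24 = 240$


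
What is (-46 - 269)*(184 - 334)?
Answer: 47250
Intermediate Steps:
(-46 - 269)*(184 - 334) = -315*(-150) = 47250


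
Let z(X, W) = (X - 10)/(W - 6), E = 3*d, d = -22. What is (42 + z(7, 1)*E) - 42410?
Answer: -212038/5 ≈ -42408.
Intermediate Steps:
E = -66 (E = 3*(-22) = -66)
z(X, W) = (-10 + X)/(-6 + W)
(42 + z(7, 1)*E) - 42410 = (42 + ((-10 + 7)/(-6 + 1))*(-66)) - 42410 = (42 + (-3/(-5))*(-66)) - 42410 = (42 - ⅕*(-3)*(-66)) - 42410 = (42 + (⅗)*(-66)) - 42410 = (42 - 198/5) - 42410 = 12/5 - 42410 = -212038/5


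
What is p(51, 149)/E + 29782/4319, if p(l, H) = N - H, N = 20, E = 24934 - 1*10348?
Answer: 144614367/20998978 ≈ 6.8867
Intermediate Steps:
E = 14586 (E = 24934 - 10348 = 14586)
p(l, H) = 20 - H
p(51, 149)/E + 29782/4319 = (20 - 1*149)/14586 + 29782/4319 = (20 - 149)*(1/14586) + 29782*(1/4319) = -129*1/14586 + 29782/4319 = -43/4862 + 29782/4319 = 144614367/20998978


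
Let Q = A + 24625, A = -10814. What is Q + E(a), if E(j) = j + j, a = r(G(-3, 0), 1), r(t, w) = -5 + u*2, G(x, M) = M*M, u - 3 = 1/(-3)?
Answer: 41435/3 ≈ 13812.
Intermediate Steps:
u = 8/3 (u = 3 + 1/(-3) = 3 - ⅓ = 8/3 ≈ 2.6667)
G(x, M) = M²
r(t, w) = ⅓ (r(t, w) = -5 + (8/3)*2 = -5 + 16/3 = ⅓)
a = ⅓ ≈ 0.33333
E(j) = 2*j
Q = 13811 (Q = -10814 + 24625 = 13811)
Q + E(a) = 13811 + 2*(⅓) = 13811 + ⅔ = 41435/3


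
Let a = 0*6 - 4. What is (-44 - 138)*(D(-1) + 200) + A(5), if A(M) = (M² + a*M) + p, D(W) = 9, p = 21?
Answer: -38012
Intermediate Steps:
a = -4 (a = 0 - 4 = -4)
A(M) = 21 + M² - 4*M (A(M) = (M² - 4*M) + 21 = 21 + M² - 4*M)
(-44 - 138)*(D(-1) + 200) + A(5) = (-44 - 138)*(9 + 200) + (21 + 5² - 4*5) = -182*209 + (21 + 25 - 20) = -38038 + 26 = -38012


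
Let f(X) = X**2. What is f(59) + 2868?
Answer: 6349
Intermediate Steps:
f(59) + 2868 = 59**2 + 2868 = 3481 + 2868 = 6349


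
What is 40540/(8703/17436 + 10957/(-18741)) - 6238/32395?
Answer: -143047499725059034/301741380985 ≈ -4.7407e+5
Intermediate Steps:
40540/(8703/17436 + 10957/(-18741)) - 6238/32395 = 40540/(8703*(1/17436) + 10957*(-1/18741)) - 6238*1/32395 = 40540/(2901/5812 - 10957/18741) - 6238/32395 = 40540/(-9314443/108922692) - 6238/32395 = 40540*(-108922692/9314443) - 6238/32395 = -4415725933680/9314443 - 6238/32395 = -143047499725059034/301741380985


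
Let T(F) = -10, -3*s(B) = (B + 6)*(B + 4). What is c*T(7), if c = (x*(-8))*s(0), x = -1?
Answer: 640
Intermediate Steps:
s(B) = -(4 + B)*(6 + B)/3 (s(B) = -(B + 6)*(B + 4)/3 = -(6 + B)*(4 + B)/3 = -(4 + B)*(6 + B)/3)
c = -64 (c = (-1*(-8))*(-8 - 10/3*0 - 1/3*0**2) = 8*(-8 + 0 - 1/3*0) = 8*(-8 + 0 + 0) = 8*(-8) = -64)
c*T(7) = -64*(-10) = 640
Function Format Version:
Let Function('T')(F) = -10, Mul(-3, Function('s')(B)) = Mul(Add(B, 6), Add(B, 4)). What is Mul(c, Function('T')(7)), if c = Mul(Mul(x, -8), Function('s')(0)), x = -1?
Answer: 640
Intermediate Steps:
Function('s')(B) = Mul(Rational(-1, 3), Add(4, B), Add(6, B)) (Function('s')(B) = Mul(Rational(-1, 3), Mul(Add(B, 6), Add(B, 4))) = Mul(Rational(-1, 3), Mul(Add(6, B), Add(4, B))) = Mul(Rational(-1, 3), Mul(Add(4, B), Add(6, B))) = Mul(Rational(-1, 3), Add(4, B), Add(6, B)))
c = -64 (c = Mul(Mul(-1, -8), Add(-8, Mul(Rational(-10, 3), 0), Mul(Rational(-1, 3), Pow(0, 2)))) = Mul(8, Add(-8, 0, Mul(Rational(-1, 3), 0))) = Mul(8, Add(-8, 0, 0)) = Mul(8, -8) = -64)
Mul(c, Function('T')(7)) = Mul(-64, -10) = 640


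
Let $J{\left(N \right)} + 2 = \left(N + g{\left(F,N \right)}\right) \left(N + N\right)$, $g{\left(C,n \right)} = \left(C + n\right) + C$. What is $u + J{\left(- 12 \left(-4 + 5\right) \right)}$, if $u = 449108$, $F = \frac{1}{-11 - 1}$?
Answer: $449686$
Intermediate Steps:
$F = - \frac{1}{12}$ ($F = \frac{1}{-12} = - \frac{1}{12} \approx -0.083333$)
$g{\left(C,n \right)} = n + 2 C$
$J{\left(N \right)} = -2 + 2 N \left(- \frac{1}{6} + 2 N\right)$ ($J{\left(N \right)} = -2 + \left(N + \left(N + 2 \left(- \frac{1}{12}\right)\right)\right) \left(N + N\right) = -2 + \left(N + \left(N - \frac{1}{6}\right)\right) 2 N = -2 + \left(N + \left(- \frac{1}{6} + N\right)\right) 2 N = -2 + \left(- \frac{1}{6} + 2 N\right) 2 N = -2 + 2 N \left(- \frac{1}{6} + 2 N\right)$)
$u + J{\left(- 12 \left(-4 + 5\right) \right)} = 449108 - \left(2 - 4 \cdot 144 \left(-4 + 5\right)^{2} + \frac{1}{3} \left(-12\right) \left(-4 + 5\right)\right) = 449108 - \left(2 - 576 + \frac{1}{3} \left(-12\right) 1\right) = 449108 - \left(-2 - 576\right) = 449108 + \left(-2 + 4 \cdot 144 + 4\right) = 449108 + \left(-2 + 576 + 4\right) = 449108 + 578 = 449686$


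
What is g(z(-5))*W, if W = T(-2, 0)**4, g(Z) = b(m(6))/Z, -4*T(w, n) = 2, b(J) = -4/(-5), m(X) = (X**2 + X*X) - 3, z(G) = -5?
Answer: -1/100 ≈ -0.010000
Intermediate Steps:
m(X) = -3 + 2*X**2 (m(X) = (X**2 + X**2) - 3 = 2*X**2 - 3 = -3 + 2*X**2)
b(J) = 4/5 (b(J) = -4*(-1/5) = 4/5)
T(w, n) = -1/2 (T(w, n) = -1/4*2 = -1/2)
g(Z) = 4/(5*Z)
W = 1/16 (W = (-1/2)**4 = 1/16 ≈ 0.062500)
g(z(-5))*W = ((4/5)/(-5))*(1/16) = ((4/5)*(-1/5))*(1/16) = -4/25*1/16 = -1/100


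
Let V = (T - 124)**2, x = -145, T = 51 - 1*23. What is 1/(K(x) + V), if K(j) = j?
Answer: 1/9071 ≈ 0.00011024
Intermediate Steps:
T = 28 (T = 51 - 23 = 28)
V = 9216 (V = (28 - 124)**2 = (-96)**2 = 9216)
1/(K(x) + V) = 1/(-145 + 9216) = 1/9071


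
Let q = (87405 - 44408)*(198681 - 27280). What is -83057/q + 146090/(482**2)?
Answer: 538312191909631/856082436517114 ≈ 0.62881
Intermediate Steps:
q = 7369728797 (q = 42997*171401 = 7369728797)
-83057/q + 146090/(482**2) = -83057/7369728797 + 146090/(482**2) = -83057*1/7369728797 + 146090/232324 = -83057/7369728797 + 146090*(1/232324) = -83057/7369728797 + 73045/116162 = 538312191909631/856082436517114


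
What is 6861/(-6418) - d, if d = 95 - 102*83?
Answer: 53718217/6418 ≈ 8369.9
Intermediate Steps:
d = -8371 (d = 95 - 8466 = -8371)
6861/(-6418) - d = 6861/(-6418) - 1*(-8371) = 6861*(-1/6418) + 8371 = -6861/6418 + 8371 = 53718217/6418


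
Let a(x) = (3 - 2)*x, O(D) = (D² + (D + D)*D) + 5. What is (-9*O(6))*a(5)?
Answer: -5085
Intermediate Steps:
O(D) = 5 + 3*D² (O(D) = (D² + (2*D)*D) + 5 = (D² + 2*D²) + 5 = 3*D² + 5 = 5 + 3*D²)
a(x) = x (a(x) = 1*x = x)
(-9*O(6))*a(5) = -9*(5 + 3*6²)*5 = -9*(5 + 3*36)*5 = -9*(5 + 108)*5 = -9*113*5 = -1017*5 = -5085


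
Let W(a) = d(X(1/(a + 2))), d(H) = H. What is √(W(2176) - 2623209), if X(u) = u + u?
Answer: 130*I*√169034/33 ≈ 1619.6*I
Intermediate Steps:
X(u) = 2*u
W(a) = 2/(2 + a) (W(a) = 2/(a + 2) = 2/(2 + a))
√(W(2176) - 2623209) = √(2/(2 + 2176) - 2623209) = √(2/2178 - 2623209) = √(2*(1/2178) - 2623209) = √(1/1089 - 2623209) = √(-2856674600/1089) = 130*I*√169034/33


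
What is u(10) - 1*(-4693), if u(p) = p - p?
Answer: 4693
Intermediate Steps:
u(p) = 0
u(10) - 1*(-4693) = 0 - 1*(-4693) = 0 + 4693 = 4693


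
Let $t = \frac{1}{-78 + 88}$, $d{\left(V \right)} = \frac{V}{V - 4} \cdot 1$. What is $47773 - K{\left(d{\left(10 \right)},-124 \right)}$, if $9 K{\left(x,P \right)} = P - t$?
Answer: $\frac{4300811}{90} \approx 47787.0$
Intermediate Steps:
$d{\left(V \right)} = \frac{V}{-4 + V}$ ($d{\left(V \right)} = \frac{V}{-4 + V} 1 = \frac{V}{-4 + V}$)
$t = \frac{1}{10} \approx 0.1$
$K{\left(x,P \right)} = - \frac{1}{90} + \frac{P}{9}$ ($K{\left(x,P \right)} = \frac{P - \frac{1}{10}}{9} = \frac{- \frac{1}{10} + P}{9} = - \frac{1}{90} + \frac{P}{9}$)
$47773 - K{\left(d{\left(10 \right)},-124 \right)} = 47773 - \left(- \frac{1}{90} + \frac{1}{9} \left(-124\right)\right) = 47773 - \left(- \frac{1}{90} - \frac{124}{9}\right) = 47773 - - \frac{1241}{90} = 47773 + \frac{1241}{90} = \frac{4300811}{90}$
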